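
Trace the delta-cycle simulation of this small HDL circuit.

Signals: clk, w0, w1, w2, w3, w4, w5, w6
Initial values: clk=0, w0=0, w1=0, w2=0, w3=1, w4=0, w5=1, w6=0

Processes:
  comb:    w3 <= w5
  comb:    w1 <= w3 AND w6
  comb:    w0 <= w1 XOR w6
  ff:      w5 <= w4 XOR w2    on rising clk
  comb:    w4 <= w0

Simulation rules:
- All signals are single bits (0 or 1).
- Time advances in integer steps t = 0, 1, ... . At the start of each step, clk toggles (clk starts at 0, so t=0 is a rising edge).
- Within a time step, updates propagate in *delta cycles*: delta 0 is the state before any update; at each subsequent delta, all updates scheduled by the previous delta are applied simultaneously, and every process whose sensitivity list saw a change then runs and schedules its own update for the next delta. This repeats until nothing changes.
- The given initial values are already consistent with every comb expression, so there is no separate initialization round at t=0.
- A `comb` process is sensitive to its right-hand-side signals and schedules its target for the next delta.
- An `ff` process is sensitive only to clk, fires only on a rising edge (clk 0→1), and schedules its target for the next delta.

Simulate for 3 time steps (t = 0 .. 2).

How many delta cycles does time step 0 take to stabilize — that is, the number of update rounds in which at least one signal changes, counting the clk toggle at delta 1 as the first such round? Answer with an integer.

3

[bits: w6,w3,w0,w2,w4,w1,w5,clk]
t=0: Δ0=01000010 Δ1=01000011 Δ2=01000001 Δ3=00000001 | 3Δ
t=1: Δ0=00000001 Δ1=00000000 | 1Δ
t=2: Δ0=00000000 Δ1=00000001 | 1Δ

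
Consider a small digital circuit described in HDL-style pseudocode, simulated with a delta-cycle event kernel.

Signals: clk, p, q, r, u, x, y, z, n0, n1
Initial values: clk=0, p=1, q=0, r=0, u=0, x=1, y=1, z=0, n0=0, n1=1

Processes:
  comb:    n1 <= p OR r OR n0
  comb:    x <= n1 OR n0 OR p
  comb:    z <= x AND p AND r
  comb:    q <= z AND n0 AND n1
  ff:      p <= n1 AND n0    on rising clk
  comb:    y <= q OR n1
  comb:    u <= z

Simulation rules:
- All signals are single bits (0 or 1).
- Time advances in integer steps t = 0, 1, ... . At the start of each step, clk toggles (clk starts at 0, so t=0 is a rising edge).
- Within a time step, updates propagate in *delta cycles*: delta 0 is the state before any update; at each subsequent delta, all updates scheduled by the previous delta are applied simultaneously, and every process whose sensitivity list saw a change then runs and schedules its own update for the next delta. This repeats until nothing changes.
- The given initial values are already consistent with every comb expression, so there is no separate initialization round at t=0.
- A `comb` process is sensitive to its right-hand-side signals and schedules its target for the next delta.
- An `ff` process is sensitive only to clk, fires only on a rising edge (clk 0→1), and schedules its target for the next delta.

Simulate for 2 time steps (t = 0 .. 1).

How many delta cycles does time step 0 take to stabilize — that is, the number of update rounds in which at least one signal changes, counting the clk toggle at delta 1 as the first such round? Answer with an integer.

4

[bits: u,n0,z,clk,y,r,q,p,n1,x]
t=0: Δ0=0000100111 Δ1=0001100111 Δ2=0001100011 Δ3=0001100001 Δ4=0001000000 | 4Δ
t=1: Δ0=0001000000 Δ1=0000000000 | 1Δ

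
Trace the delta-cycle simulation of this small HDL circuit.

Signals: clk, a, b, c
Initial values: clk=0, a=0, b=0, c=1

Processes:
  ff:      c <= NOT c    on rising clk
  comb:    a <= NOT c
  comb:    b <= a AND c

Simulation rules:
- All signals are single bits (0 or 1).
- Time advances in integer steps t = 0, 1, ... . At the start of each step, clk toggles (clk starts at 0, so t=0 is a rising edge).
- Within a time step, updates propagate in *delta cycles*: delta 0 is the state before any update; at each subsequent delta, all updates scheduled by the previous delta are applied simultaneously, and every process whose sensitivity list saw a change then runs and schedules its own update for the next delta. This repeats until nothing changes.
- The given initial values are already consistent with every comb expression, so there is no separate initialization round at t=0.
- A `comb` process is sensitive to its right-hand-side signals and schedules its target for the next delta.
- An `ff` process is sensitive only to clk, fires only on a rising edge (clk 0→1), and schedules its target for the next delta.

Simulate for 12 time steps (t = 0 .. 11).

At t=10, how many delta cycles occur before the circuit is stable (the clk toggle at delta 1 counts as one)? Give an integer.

t=0 Δ0: b=0 a=0 clk=0 c=1
  Δ1: clk:0→1
  Δ2: c:1→0
  Δ3: a:0→1
  (3Δ to stable)
t=1 Δ0: b=0 a=1 clk=1 c=0
  Δ1: clk:1→0
  (1Δ to stable)
t=2 Δ0: b=0 a=1 clk=0 c=0
  Δ1: clk:0→1
  Δ2: c:0→1
  Δ3: b:0→1, a:1→0
  Δ4: b:1→0
  (4Δ to stable)
t=3 Δ0: b=0 a=0 clk=1 c=1
  Δ1: clk:1→0
  (1Δ to stable)
t=4 Δ0: b=0 a=0 clk=0 c=1
  Δ1: clk:0→1
  Δ2: c:1→0
  Δ3: a:0→1
  (3Δ to stable)
t=5 Δ0: b=0 a=1 clk=1 c=0
  Δ1: clk:1→0
  (1Δ to stable)
t=6 Δ0: b=0 a=1 clk=0 c=0
  Δ1: clk:0→1
  Δ2: c:0→1
  Δ3: b:0→1, a:1→0
  Δ4: b:1→0
  (4Δ to stable)
t=7 Δ0: b=0 a=0 clk=1 c=1
  Δ1: clk:1→0
  (1Δ to stable)
t=8 Δ0: b=0 a=0 clk=0 c=1
  Δ1: clk:0→1
  Δ2: c:1→0
  Δ3: a:0→1
  (3Δ to stable)
t=9 Δ0: b=0 a=1 clk=1 c=0
  Δ1: clk:1→0
  (1Δ to stable)
t=10 Δ0: b=0 a=1 clk=0 c=0
  Δ1: clk:0→1
  Δ2: c:0→1
  Δ3: b:0→1, a:1→0
  Δ4: b:1→0
  (4Δ to stable)
t=11 Δ0: b=0 a=0 clk=1 c=1
  Δ1: clk:1→0
  (1Δ to stable)

4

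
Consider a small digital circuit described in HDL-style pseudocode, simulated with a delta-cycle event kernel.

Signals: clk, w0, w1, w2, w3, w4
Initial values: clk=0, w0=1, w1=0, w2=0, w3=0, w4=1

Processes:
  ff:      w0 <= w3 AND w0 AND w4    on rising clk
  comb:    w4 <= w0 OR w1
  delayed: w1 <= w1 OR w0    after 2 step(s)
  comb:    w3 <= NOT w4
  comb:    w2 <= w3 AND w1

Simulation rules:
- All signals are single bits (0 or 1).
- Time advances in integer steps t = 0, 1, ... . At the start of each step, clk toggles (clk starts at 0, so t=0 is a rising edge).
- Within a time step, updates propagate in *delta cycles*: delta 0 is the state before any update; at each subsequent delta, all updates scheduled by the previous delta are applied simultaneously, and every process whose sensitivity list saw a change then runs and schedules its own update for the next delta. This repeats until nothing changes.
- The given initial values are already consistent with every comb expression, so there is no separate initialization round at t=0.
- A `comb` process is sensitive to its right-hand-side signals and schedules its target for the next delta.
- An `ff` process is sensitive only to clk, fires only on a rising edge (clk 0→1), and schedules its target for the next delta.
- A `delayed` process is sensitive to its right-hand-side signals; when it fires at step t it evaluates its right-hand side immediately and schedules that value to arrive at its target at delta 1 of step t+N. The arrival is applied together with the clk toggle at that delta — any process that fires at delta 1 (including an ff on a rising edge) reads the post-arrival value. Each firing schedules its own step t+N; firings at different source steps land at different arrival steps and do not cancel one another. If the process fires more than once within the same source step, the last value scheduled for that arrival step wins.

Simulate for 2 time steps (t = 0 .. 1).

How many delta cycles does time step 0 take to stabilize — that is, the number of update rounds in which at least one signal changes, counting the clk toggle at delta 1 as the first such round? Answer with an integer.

4

[bits: w2,w0,clk,w4,w3,w1]
t=0: Δ0=010100 Δ1=011100 Δ2=001100 Δ3=001000 Δ4=001010 | 4Δ
t=1: Δ0=001010 Δ1=000010 | 1Δ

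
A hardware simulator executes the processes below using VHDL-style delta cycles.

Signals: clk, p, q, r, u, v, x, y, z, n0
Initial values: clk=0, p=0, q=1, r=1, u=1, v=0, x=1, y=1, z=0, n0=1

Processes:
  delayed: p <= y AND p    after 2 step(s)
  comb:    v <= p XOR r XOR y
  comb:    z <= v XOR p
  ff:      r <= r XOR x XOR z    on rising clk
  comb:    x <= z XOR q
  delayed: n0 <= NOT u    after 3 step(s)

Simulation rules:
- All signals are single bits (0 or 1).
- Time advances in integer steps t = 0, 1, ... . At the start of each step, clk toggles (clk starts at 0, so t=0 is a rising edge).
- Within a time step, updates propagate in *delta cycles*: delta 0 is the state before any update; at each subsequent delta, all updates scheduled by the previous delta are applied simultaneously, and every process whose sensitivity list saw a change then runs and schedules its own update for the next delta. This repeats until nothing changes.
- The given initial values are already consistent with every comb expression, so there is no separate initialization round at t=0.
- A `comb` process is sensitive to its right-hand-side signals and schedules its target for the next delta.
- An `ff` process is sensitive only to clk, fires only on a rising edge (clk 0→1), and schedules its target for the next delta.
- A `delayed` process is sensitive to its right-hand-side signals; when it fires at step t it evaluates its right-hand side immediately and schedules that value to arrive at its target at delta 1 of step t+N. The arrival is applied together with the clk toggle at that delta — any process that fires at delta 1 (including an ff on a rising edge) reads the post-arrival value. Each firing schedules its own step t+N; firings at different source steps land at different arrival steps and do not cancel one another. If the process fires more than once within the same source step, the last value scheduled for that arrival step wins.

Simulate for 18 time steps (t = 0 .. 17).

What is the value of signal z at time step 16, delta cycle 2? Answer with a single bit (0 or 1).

0

t=0 Δ0: clk=0 z=0 v=0 n0=1 u=1 q=1 p=0 r=1 x=1 y=1
  Δ1: clk:0→1
  Δ2: r:1→0
  Δ3: v:0→1
  Δ4: z:0→1
  Δ5: x:1→0
  (5Δ to stable)
t=1 Δ0: clk=1 z=1 v=1 n0=1 u=1 q=1 p=0 r=0 x=0 y=1
  Δ1: clk:1→0
  (1Δ to stable)
t=2 Δ0: clk=0 z=1 v=1 n0=1 u=1 q=1 p=0 r=0 x=0 y=1
  Δ1: clk:0→1
  Δ2: r:0→1
  Δ3: v:1→0
  Δ4: z:1→0
  Δ5: x:0→1
  (5Δ to stable)
t=3 Δ0: clk=1 z=0 v=0 n0=1 u=1 q=1 p=0 r=1 x=1 y=1
  Δ1: clk:1→0
  (1Δ to stable)
t=4 Δ0: clk=0 z=0 v=0 n0=1 u=1 q=1 p=0 r=1 x=1 y=1
  Δ1: clk:0→1
  Δ2: r:1→0
  Δ3: v:0→1
  Δ4: z:0→1
  Δ5: x:1→0
  (5Δ to stable)
t=5 Δ0: clk=1 z=1 v=1 n0=1 u=1 q=1 p=0 r=0 x=0 y=1
  Δ1: clk:1→0
  (1Δ to stable)
t=6 Δ0: clk=0 z=1 v=1 n0=1 u=1 q=1 p=0 r=0 x=0 y=1
  Δ1: clk:0→1
  Δ2: r:0→1
  Δ3: v:1→0
  Δ4: z:1→0
  Δ5: x:0→1
  (5Δ to stable)
t=7 Δ0: clk=1 z=0 v=0 n0=1 u=1 q=1 p=0 r=1 x=1 y=1
  Δ1: clk:1→0
  (1Δ to stable)
t=8 Δ0: clk=0 z=0 v=0 n0=1 u=1 q=1 p=0 r=1 x=1 y=1
  Δ1: clk:0→1
  Δ2: r:1→0
  Δ3: v:0→1
  Δ4: z:0→1
  Δ5: x:1→0
  (5Δ to stable)
t=9 Δ0: clk=1 z=1 v=1 n0=1 u=1 q=1 p=0 r=0 x=0 y=1
  Δ1: clk:1→0
  (1Δ to stable)
t=10 Δ0: clk=0 z=1 v=1 n0=1 u=1 q=1 p=0 r=0 x=0 y=1
  Δ1: clk:0→1
  Δ2: r:0→1
  Δ3: v:1→0
  Δ4: z:1→0
  Δ5: x:0→1
  (5Δ to stable)
t=11 Δ0: clk=1 z=0 v=0 n0=1 u=1 q=1 p=0 r=1 x=1 y=1
  Δ1: clk:1→0
  (1Δ to stable)
t=12 Δ0: clk=0 z=0 v=0 n0=1 u=1 q=1 p=0 r=1 x=1 y=1
  Δ1: clk:0→1
  Δ2: r:1→0
  Δ3: v:0→1
  Δ4: z:0→1
  Δ5: x:1→0
  (5Δ to stable)
t=13 Δ0: clk=1 z=1 v=1 n0=1 u=1 q=1 p=0 r=0 x=0 y=1
  Δ1: clk:1→0
  (1Δ to stable)
t=14 Δ0: clk=0 z=1 v=1 n0=1 u=1 q=1 p=0 r=0 x=0 y=1
  Δ1: clk:0→1
  Δ2: r:0→1
  Δ3: v:1→0
  Δ4: z:1→0
  Δ5: x:0→1
  (5Δ to stable)
t=15 Δ0: clk=1 z=0 v=0 n0=1 u=1 q=1 p=0 r=1 x=1 y=1
  Δ1: clk:1→0
  (1Δ to stable)
t=16 Δ0: clk=0 z=0 v=0 n0=1 u=1 q=1 p=0 r=1 x=1 y=1
  Δ1: clk:0→1
  Δ2: r:1→0
  Δ3: v:0→1
  Δ4: z:0→1
  Δ5: x:1→0
  (5Δ to stable)
t=17 Δ0: clk=1 z=1 v=1 n0=1 u=1 q=1 p=0 r=0 x=0 y=1
  Δ1: clk:1→0
  (1Δ to stable)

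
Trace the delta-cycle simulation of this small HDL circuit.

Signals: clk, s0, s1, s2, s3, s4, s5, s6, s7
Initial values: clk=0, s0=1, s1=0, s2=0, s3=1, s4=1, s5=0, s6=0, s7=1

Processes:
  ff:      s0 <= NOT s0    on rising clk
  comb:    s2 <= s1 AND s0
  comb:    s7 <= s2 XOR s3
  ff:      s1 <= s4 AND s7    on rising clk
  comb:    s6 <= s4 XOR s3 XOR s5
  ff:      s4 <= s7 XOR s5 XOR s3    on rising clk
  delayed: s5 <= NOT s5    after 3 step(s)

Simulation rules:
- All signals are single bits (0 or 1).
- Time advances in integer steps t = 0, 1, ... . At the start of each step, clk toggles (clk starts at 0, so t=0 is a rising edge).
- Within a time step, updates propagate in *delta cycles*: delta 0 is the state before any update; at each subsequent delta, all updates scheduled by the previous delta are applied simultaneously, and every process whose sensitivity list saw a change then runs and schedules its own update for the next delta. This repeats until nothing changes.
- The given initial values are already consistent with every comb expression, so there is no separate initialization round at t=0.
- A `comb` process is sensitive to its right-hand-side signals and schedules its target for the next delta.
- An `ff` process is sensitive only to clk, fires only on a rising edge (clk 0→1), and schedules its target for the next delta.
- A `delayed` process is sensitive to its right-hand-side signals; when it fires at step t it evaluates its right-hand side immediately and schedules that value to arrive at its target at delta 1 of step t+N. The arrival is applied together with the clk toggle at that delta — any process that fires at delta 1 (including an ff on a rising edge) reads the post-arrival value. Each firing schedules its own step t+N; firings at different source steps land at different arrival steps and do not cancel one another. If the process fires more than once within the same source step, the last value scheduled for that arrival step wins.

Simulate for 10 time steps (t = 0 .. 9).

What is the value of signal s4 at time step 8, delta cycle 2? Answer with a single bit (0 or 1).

t0.Δ0 s1=0 s0=1 s2=0 s4=1 s6=0 s3=1 s5=0 clk=0 s7=1
t0.Δ1 s1=0 s0=1 s2=0 s4=1 s6=0 s3=1 s5=0 clk=1 s7=1
t0.Δ2 s1=1 s0=0 s2=0 s4=0 s6=0 s3=1 s5=0 clk=1 s7=1
t0.Δ3 s1=1 s0=0 s2=0 s4=0 s6=1 s3=1 s5=0 clk=1 s7=1
t1.Δ0 s1=1 s0=0 s2=0 s4=0 s6=1 s3=1 s5=0 clk=1 s7=1
t1.Δ1 s1=1 s0=0 s2=0 s4=0 s6=1 s3=1 s5=0 clk=0 s7=1
t2.Δ0 s1=1 s0=0 s2=0 s4=0 s6=1 s3=1 s5=0 clk=0 s7=1
t2.Δ1 s1=1 s0=0 s2=0 s4=0 s6=1 s3=1 s5=0 clk=1 s7=1
t2.Δ2 s1=0 s0=1 s2=0 s4=0 s6=1 s3=1 s5=0 clk=1 s7=1
t3.Δ0 s1=0 s0=1 s2=0 s4=0 s6=1 s3=1 s5=0 clk=1 s7=1
t3.Δ1 s1=0 s0=1 s2=0 s4=0 s6=1 s3=1 s5=0 clk=0 s7=1
t4.Δ0 s1=0 s0=1 s2=0 s4=0 s6=1 s3=1 s5=0 clk=0 s7=1
t4.Δ1 s1=0 s0=1 s2=0 s4=0 s6=1 s3=1 s5=0 clk=1 s7=1
t4.Δ2 s1=0 s0=0 s2=0 s4=0 s6=1 s3=1 s5=0 clk=1 s7=1
t5.Δ0 s1=0 s0=0 s2=0 s4=0 s6=1 s3=1 s5=0 clk=1 s7=1
t5.Δ1 s1=0 s0=0 s2=0 s4=0 s6=1 s3=1 s5=0 clk=0 s7=1
t6.Δ0 s1=0 s0=0 s2=0 s4=0 s6=1 s3=1 s5=0 clk=0 s7=1
t6.Δ1 s1=0 s0=0 s2=0 s4=0 s6=1 s3=1 s5=0 clk=1 s7=1
t6.Δ2 s1=0 s0=1 s2=0 s4=0 s6=1 s3=1 s5=0 clk=1 s7=1
t7.Δ0 s1=0 s0=1 s2=0 s4=0 s6=1 s3=1 s5=0 clk=1 s7=1
t7.Δ1 s1=0 s0=1 s2=0 s4=0 s6=1 s3=1 s5=0 clk=0 s7=1
t8.Δ0 s1=0 s0=1 s2=0 s4=0 s6=1 s3=1 s5=0 clk=0 s7=1
t8.Δ1 s1=0 s0=1 s2=0 s4=0 s6=1 s3=1 s5=0 clk=1 s7=1
t8.Δ2 s1=0 s0=0 s2=0 s4=0 s6=1 s3=1 s5=0 clk=1 s7=1
t9.Δ0 s1=0 s0=0 s2=0 s4=0 s6=1 s3=1 s5=0 clk=1 s7=1
t9.Δ1 s1=0 s0=0 s2=0 s4=0 s6=1 s3=1 s5=0 clk=0 s7=1

0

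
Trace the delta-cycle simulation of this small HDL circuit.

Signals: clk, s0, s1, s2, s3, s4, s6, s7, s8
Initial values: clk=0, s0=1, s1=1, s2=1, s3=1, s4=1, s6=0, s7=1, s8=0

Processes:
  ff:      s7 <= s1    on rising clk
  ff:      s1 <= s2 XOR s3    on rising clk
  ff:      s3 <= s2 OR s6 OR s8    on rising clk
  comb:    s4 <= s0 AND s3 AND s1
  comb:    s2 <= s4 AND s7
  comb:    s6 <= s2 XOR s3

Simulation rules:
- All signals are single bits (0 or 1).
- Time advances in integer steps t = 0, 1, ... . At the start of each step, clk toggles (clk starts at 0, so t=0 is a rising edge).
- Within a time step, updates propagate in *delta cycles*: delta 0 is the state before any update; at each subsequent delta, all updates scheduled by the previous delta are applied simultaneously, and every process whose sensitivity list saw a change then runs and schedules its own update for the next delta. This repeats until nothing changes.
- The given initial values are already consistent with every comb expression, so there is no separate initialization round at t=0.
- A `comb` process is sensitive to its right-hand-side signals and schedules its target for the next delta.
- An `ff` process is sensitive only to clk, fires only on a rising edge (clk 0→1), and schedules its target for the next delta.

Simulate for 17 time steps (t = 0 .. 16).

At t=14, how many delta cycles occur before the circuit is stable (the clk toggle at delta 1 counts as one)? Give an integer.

t=0 Δ0: s7=1 s2=1 s8=0 s1=1 s4=1 s0=1 s3=1 s6=0 clk=0
  Δ1: clk:0→1
  Δ2: s1:1→0
  Δ3: s4:1→0
  Δ4: s2:1→0
  Δ5: s6:0→1
  (5Δ to stable)
t=1 Δ0: s7=1 s2=0 s8=0 s1=0 s4=0 s0=1 s3=1 s6=1 clk=1
  Δ1: clk:1→0
  (1Δ to stable)
t=2 Δ0: s7=1 s2=0 s8=0 s1=0 s4=0 s0=1 s3=1 s6=1 clk=0
  Δ1: clk:0→1
  Δ2: s7:1→0, s1:0→1
  Δ3: s4:0→1
  (3Δ to stable)
t=3 Δ0: s7=0 s2=0 s8=0 s1=1 s4=1 s0=1 s3=1 s6=1 clk=1
  Δ1: clk:1→0
  (1Δ to stable)
t=4 Δ0: s7=0 s2=0 s8=0 s1=1 s4=1 s0=1 s3=1 s6=1 clk=0
  Δ1: clk:0→1
  Δ2: s7:0→1
  Δ3: s2:0→1
  Δ4: s6:1→0
  (4Δ to stable)
t=5 Δ0: s7=1 s2=1 s8=0 s1=1 s4=1 s0=1 s3=1 s6=0 clk=1
  Δ1: clk:1→0
  (1Δ to stable)
t=6 Δ0: s7=1 s2=1 s8=0 s1=1 s4=1 s0=1 s3=1 s6=0 clk=0
  Δ1: clk:0→1
  Δ2: s1:1→0
  Δ3: s4:1→0
  Δ4: s2:1→0
  Δ5: s6:0→1
  (5Δ to stable)
t=7 Δ0: s7=1 s2=0 s8=0 s1=0 s4=0 s0=1 s3=1 s6=1 clk=1
  Δ1: clk:1→0
  (1Δ to stable)
t=8 Δ0: s7=1 s2=0 s8=0 s1=0 s4=0 s0=1 s3=1 s6=1 clk=0
  Δ1: clk:0→1
  Δ2: s7:1→0, s1:0→1
  Δ3: s4:0→1
  (3Δ to stable)
t=9 Δ0: s7=0 s2=0 s8=0 s1=1 s4=1 s0=1 s3=1 s6=1 clk=1
  Δ1: clk:1→0
  (1Δ to stable)
t=10 Δ0: s7=0 s2=0 s8=0 s1=1 s4=1 s0=1 s3=1 s6=1 clk=0
  Δ1: clk:0→1
  Δ2: s7:0→1
  Δ3: s2:0→1
  Δ4: s6:1→0
  (4Δ to stable)
t=11 Δ0: s7=1 s2=1 s8=0 s1=1 s4=1 s0=1 s3=1 s6=0 clk=1
  Δ1: clk:1→0
  (1Δ to stable)
t=12 Δ0: s7=1 s2=1 s8=0 s1=1 s4=1 s0=1 s3=1 s6=0 clk=0
  Δ1: clk:0→1
  Δ2: s1:1→0
  Δ3: s4:1→0
  Δ4: s2:1→0
  Δ5: s6:0→1
  (5Δ to stable)
t=13 Δ0: s7=1 s2=0 s8=0 s1=0 s4=0 s0=1 s3=1 s6=1 clk=1
  Δ1: clk:1→0
  (1Δ to stable)
t=14 Δ0: s7=1 s2=0 s8=0 s1=0 s4=0 s0=1 s3=1 s6=1 clk=0
  Δ1: clk:0→1
  Δ2: s7:1→0, s1:0→1
  Δ3: s4:0→1
  (3Δ to stable)
t=15 Δ0: s7=0 s2=0 s8=0 s1=1 s4=1 s0=1 s3=1 s6=1 clk=1
  Δ1: clk:1→0
  (1Δ to stable)
t=16 Δ0: s7=0 s2=0 s8=0 s1=1 s4=1 s0=1 s3=1 s6=1 clk=0
  Δ1: clk:0→1
  Δ2: s7:0→1
  Δ3: s2:0→1
  Δ4: s6:1→0
  (4Δ to stable)

3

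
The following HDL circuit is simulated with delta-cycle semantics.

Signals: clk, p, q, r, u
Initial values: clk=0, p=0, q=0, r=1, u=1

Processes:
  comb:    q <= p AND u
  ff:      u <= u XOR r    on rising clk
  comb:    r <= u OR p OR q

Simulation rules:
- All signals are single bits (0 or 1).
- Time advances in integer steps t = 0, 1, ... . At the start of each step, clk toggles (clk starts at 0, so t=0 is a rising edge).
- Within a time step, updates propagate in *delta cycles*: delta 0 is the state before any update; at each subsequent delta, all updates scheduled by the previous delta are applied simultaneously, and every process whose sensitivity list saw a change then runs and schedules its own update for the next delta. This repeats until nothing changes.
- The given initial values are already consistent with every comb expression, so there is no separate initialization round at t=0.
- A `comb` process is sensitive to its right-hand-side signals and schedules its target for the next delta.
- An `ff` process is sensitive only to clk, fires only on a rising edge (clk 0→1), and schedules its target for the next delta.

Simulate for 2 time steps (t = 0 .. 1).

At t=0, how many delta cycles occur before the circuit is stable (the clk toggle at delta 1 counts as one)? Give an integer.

3

t=0 Δ0: q=0 r=1 u=1 p=0 clk=0
  Δ1: clk:0→1
  Δ2: u:1→0
  Δ3: r:1→0
  (3Δ to stable)
t=1 Δ0: q=0 r=0 u=0 p=0 clk=1
  Δ1: clk:1→0
  (1Δ to stable)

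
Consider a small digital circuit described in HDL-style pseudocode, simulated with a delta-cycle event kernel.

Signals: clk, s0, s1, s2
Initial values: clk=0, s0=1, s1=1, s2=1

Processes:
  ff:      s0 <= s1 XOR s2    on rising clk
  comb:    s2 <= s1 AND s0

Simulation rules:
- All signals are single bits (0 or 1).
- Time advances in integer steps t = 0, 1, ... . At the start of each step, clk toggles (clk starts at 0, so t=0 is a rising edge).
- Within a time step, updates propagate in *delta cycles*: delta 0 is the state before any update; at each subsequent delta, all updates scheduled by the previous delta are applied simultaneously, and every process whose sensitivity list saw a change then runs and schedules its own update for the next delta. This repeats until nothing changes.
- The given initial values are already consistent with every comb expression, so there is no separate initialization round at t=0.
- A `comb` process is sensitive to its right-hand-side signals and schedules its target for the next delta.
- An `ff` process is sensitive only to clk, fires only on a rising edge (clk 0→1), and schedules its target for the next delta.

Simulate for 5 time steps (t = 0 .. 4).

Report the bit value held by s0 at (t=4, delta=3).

0

t=0 Δ0: s0=1 s2=1 clk=0 s1=1
  Δ1: clk:0→1
  Δ2: s0:1→0
  Δ3: s2:1→0
  (3Δ to stable)
t=1 Δ0: s0=0 s2=0 clk=1 s1=1
  Δ1: clk:1→0
  (1Δ to stable)
t=2 Δ0: s0=0 s2=0 clk=0 s1=1
  Δ1: clk:0→1
  Δ2: s0:0→1
  Δ3: s2:0→1
  (3Δ to stable)
t=3 Δ0: s0=1 s2=1 clk=1 s1=1
  Δ1: clk:1→0
  (1Δ to stable)
t=4 Δ0: s0=1 s2=1 clk=0 s1=1
  Δ1: clk:0→1
  Δ2: s0:1→0
  Δ3: s2:1→0
  (3Δ to stable)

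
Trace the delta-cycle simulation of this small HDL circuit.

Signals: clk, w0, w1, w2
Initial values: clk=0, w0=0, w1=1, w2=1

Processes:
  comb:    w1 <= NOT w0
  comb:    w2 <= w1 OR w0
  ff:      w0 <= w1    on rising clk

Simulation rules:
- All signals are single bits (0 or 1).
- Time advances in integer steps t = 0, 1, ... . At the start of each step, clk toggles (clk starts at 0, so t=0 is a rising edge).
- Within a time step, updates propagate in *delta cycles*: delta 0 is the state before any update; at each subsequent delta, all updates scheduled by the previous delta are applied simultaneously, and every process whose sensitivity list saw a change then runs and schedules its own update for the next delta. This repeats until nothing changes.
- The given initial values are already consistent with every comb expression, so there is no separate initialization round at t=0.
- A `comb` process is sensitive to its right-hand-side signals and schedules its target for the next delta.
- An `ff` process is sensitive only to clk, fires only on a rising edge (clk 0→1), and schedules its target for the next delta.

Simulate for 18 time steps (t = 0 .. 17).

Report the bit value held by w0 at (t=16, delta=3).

1

t=0 Δ0: w2=1 clk=0 w1=1 w0=0
  Δ1: clk:0→1
  Δ2: w0:0→1
  Δ3: w1:1→0
  (3Δ to stable)
t=1 Δ0: w2=1 clk=1 w1=0 w0=1
  Δ1: clk:1→0
  (1Δ to stable)
t=2 Δ0: w2=1 clk=0 w1=0 w0=1
  Δ1: clk:0→1
  Δ2: w0:1→0
  Δ3: w2:1→0, w1:0→1
  Δ4: w2:0→1
  (4Δ to stable)
t=3 Δ0: w2=1 clk=1 w1=1 w0=0
  Δ1: clk:1→0
  (1Δ to stable)
t=4 Δ0: w2=1 clk=0 w1=1 w0=0
  Δ1: clk:0→1
  Δ2: w0:0→1
  Δ3: w1:1→0
  (3Δ to stable)
t=5 Δ0: w2=1 clk=1 w1=0 w0=1
  Δ1: clk:1→0
  (1Δ to stable)
t=6 Δ0: w2=1 clk=0 w1=0 w0=1
  Δ1: clk:0→1
  Δ2: w0:1→0
  Δ3: w2:1→0, w1:0→1
  Δ4: w2:0→1
  (4Δ to stable)
t=7 Δ0: w2=1 clk=1 w1=1 w0=0
  Δ1: clk:1→0
  (1Δ to stable)
t=8 Δ0: w2=1 clk=0 w1=1 w0=0
  Δ1: clk:0→1
  Δ2: w0:0→1
  Δ3: w1:1→0
  (3Δ to stable)
t=9 Δ0: w2=1 clk=1 w1=0 w0=1
  Δ1: clk:1→0
  (1Δ to stable)
t=10 Δ0: w2=1 clk=0 w1=0 w0=1
  Δ1: clk:0→1
  Δ2: w0:1→0
  Δ3: w2:1→0, w1:0→1
  Δ4: w2:0→1
  (4Δ to stable)
t=11 Δ0: w2=1 clk=1 w1=1 w0=0
  Δ1: clk:1→0
  (1Δ to stable)
t=12 Δ0: w2=1 clk=0 w1=1 w0=0
  Δ1: clk:0→1
  Δ2: w0:0→1
  Δ3: w1:1→0
  (3Δ to stable)
t=13 Δ0: w2=1 clk=1 w1=0 w0=1
  Δ1: clk:1→0
  (1Δ to stable)
t=14 Δ0: w2=1 clk=0 w1=0 w0=1
  Δ1: clk:0→1
  Δ2: w0:1→0
  Δ3: w2:1→0, w1:0→1
  Δ4: w2:0→1
  (4Δ to stable)
t=15 Δ0: w2=1 clk=1 w1=1 w0=0
  Δ1: clk:1→0
  (1Δ to stable)
t=16 Δ0: w2=1 clk=0 w1=1 w0=0
  Δ1: clk:0→1
  Δ2: w0:0→1
  Δ3: w1:1→0
  (3Δ to stable)
t=17 Δ0: w2=1 clk=1 w1=0 w0=1
  Δ1: clk:1→0
  (1Δ to stable)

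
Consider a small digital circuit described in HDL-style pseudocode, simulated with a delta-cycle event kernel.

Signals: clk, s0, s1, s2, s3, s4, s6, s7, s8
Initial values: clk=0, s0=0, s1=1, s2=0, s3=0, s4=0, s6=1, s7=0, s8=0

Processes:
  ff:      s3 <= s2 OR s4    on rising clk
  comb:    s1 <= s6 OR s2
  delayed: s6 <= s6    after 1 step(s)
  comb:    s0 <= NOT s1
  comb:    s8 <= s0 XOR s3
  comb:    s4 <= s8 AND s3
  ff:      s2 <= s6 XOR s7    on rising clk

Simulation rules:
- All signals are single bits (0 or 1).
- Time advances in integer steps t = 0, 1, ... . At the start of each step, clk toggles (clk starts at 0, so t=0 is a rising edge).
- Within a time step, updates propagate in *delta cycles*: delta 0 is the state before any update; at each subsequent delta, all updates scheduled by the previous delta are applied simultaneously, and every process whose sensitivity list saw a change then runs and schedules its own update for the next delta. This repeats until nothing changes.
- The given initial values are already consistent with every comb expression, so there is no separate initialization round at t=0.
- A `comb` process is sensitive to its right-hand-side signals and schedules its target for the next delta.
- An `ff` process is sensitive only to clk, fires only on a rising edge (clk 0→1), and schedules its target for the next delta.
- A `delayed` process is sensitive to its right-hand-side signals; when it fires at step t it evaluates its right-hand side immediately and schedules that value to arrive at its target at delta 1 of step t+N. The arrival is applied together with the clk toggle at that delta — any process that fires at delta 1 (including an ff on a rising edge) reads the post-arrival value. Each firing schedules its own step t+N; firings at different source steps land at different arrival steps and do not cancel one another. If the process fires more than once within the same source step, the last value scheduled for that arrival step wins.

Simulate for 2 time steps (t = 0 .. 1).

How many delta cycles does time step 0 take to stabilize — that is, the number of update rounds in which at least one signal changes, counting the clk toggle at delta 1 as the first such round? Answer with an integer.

2

t=0 Δ0: clk=0 s8=0 s4=0 s2=0 s3=0 s1=1 s0=0 s7=0 s6=1
  Δ1: clk:0→1
  Δ2: s2:0→1
  (2Δ to stable)
t=1 Δ0: clk=1 s8=0 s4=0 s2=1 s3=0 s1=1 s0=0 s7=0 s6=1
  Δ1: clk:1→0
  (1Δ to stable)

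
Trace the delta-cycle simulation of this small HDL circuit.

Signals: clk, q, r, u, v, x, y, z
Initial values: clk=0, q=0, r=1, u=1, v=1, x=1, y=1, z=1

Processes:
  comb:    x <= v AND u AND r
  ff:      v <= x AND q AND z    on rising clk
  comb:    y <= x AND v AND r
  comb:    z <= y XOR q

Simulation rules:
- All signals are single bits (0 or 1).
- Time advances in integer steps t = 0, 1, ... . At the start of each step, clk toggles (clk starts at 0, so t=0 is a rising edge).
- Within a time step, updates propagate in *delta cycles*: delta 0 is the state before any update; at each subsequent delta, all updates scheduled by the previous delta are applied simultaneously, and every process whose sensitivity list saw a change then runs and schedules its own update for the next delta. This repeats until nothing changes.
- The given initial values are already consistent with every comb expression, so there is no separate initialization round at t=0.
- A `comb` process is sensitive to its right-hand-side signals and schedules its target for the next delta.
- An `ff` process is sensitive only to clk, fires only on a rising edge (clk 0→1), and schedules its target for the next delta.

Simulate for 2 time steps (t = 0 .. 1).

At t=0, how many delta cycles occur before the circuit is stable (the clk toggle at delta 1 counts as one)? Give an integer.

4

[bits: y,u,q,v,z,r,clk,x]
t=0: Δ0=11011101 Δ1=11011111 Δ2=11001111 Δ3=01001110 Δ4=01000110 | 4Δ
t=1: Δ0=01000110 Δ1=01000100 | 1Δ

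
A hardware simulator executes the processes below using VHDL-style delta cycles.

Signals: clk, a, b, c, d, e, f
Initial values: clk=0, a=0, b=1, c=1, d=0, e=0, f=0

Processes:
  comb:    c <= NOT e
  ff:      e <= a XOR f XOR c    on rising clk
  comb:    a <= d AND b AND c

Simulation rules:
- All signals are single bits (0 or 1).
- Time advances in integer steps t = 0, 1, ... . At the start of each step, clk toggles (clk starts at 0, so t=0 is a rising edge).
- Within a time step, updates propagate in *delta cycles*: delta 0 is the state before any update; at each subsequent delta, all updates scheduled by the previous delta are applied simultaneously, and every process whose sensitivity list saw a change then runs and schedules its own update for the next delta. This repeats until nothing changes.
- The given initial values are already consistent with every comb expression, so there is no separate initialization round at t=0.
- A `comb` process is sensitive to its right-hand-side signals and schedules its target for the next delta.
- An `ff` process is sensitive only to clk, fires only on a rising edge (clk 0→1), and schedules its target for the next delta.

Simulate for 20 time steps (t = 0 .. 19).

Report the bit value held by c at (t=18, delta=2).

[bits: c,clk,f,a,d,e,b]
t=0: Δ0=1000001 Δ1=1100001 Δ2=1100011 Δ3=0100011 | 3Δ
t=1: Δ0=0100011 Δ1=0000011 | 1Δ
t=2: Δ0=0000011 Δ1=0100011 Δ2=0100001 Δ3=1100001 | 3Δ
t=3: Δ0=1100001 Δ1=1000001 | 1Δ
t=4: Δ0=1000001 Δ1=1100001 Δ2=1100011 Δ3=0100011 | 3Δ
t=5: Δ0=0100011 Δ1=0000011 | 1Δ
t=6: Δ0=0000011 Δ1=0100011 Δ2=0100001 Δ3=1100001 | 3Δ
t=7: Δ0=1100001 Δ1=1000001 | 1Δ
t=8: Δ0=1000001 Δ1=1100001 Δ2=1100011 Δ3=0100011 | 3Δ
t=9: Δ0=0100011 Δ1=0000011 | 1Δ
t=10: Δ0=0000011 Δ1=0100011 Δ2=0100001 Δ3=1100001 | 3Δ
t=11: Δ0=1100001 Δ1=1000001 | 1Δ
t=12: Δ0=1000001 Δ1=1100001 Δ2=1100011 Δ3=0100011 | 3Δ
t=13: Δ0=0100011 Δ1=0000011 | 1Δ
t=14: Δ0=0000011 Δ1=0100011 Δ2=0100001 Δ3=1100001 | 3Δ
t=15: Δ0=1100001 Δ1=1000001 | 1Δ
t=16: Δ0=1000001 Δ1=1100001 Δ2=1100011 Δ3=0100011 | 3Δ
t=17: Δ0=0100011 Δ1=0000011 | 1Δ
t=18: Δ0=0000011 Δ1=0100011 Δ2=0100001 Δ3=1100001 | 3Δ
t=19: Δ0=1100001 Δ1=1000001 | 1Δ

0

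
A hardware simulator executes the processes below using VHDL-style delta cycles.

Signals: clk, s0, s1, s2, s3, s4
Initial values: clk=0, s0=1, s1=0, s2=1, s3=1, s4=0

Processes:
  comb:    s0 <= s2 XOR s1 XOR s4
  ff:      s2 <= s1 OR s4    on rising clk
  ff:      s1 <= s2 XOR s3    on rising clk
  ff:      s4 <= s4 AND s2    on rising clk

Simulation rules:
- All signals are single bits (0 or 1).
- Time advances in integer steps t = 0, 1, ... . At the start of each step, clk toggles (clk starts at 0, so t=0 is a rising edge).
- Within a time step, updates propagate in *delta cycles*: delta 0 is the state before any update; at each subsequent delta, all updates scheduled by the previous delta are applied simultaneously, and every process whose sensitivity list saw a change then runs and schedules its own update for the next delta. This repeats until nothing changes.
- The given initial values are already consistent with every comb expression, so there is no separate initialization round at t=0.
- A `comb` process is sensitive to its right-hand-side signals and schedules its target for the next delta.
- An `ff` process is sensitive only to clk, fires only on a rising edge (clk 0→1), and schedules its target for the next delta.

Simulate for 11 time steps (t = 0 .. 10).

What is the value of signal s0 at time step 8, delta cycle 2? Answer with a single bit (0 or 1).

1

t=0 Δ0: s2=1 s0=1 s1=0 s3=1 clk=0 s4=0
  Δ1: clk:0→1
  Δ2: s2:1→0
  Δ3: s0:1→0
  (3Δ to stable)
t=1 Δ0: s2=0 s0=0 s1=0 s3=1 clk=1 s4=0
  Δ1: clk:1→0
  (1Δ to stable)
t=2 Δ0: s2=0 s0=0 s1=0 s3=1 clk=0 s4=0
  Δ1: clk:0→1
  Δ2: s1:0→1
  Δ3: s0:0→1
  (3Δ to stable)
t=3 Δ0: s2=0 s0=1 s1=1 s3=1 clk=1 s4=0
  Δ1: clk:1→0
  (1Δ to stable)
t=4 Δ0: s2=0 s0=1 s1=1 s3=1 clk=0 s4=0
  Δ1: clk:0→1
  Δ2: s2:0→1
  Δ3: s0:1→0
  (3Δ to stable)
t=5 Δ0: s2=1 s0=0 s1=1 s3=1 clk=1 s4=0
  Δ1: clk:1→0
  (1Δ to stable)
t=6 Δ0: s2=1 s0=0 s1=1 s3=1 clk=0 s4=0
  Δ1: clk:0→1
  Δ2: s1:1→0
  Δ3: s0:0→1
  (3Δ to stable)
t=7 Δ0: s2=1 s0=1 s1=0 s3=1 clk=1 s4=0
  Δ1: clk:1→0
  (1Δ to stable)
t=8 Δ0: s2=1 s0=1 s1=0 s3=1 clk=0 s4=0
  Δ1: clk:0→1
  Δ2: s2:1→0
  Δ3: s0:1→0
  (3Δ to stable)
t=9 Δ0: s2=0 s0=0 s1=0 s3=1 clk=1 s4=0
  Δ1: clk:1→0
  (1Δ to stable)
t=10 Δ0: s2=0 s0=0 s1=0 s3=1 clk=0 s4=0
  Δ1: clk:0→1
  Δ2: s1:0→1
  Δ3: s0:0→1
  (3Δ to stable)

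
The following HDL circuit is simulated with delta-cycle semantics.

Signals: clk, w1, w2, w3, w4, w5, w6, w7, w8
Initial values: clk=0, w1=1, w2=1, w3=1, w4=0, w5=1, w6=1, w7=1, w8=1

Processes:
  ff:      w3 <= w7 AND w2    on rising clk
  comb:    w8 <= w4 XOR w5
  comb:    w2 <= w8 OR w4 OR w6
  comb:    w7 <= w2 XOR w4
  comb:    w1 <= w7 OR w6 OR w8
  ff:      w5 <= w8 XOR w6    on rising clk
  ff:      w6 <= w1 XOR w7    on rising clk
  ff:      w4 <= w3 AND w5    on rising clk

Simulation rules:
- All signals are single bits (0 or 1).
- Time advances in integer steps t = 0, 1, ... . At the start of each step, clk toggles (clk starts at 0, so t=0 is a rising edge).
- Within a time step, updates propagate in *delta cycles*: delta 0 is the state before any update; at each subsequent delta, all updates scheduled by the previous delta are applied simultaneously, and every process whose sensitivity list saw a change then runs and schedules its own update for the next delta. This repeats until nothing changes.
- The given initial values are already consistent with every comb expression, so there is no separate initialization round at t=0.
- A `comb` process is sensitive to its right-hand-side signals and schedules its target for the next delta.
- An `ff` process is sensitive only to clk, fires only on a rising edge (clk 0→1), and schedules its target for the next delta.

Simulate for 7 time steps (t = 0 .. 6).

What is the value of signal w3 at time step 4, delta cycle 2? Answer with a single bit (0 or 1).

t=0 Δ0: w8=1 w1=1 w3=1 w6=1 w2=1 w4=0 w7=1 w5=1 clk=0
  Δ1: clk:0→1
  Δ2: w6:1→0, w4:0→1, w5:1→0
  Δ3: w7:1→0
  (3Δ to stable)
t=1 Δ0: w8=1 w1=1 w3=1 w6=0 w2=1 w4=1 w7=0 w5=0 clk=1
  Δ1: clk:1→0
  (1Δ to stable)
t=2 Δ0: w8=1 w1=1 w3=1 w6=0 w2=1 w4=1 w7=0 w5=0 clk=0
  Δ1: clk:0→1
  Δ2: w3:1→0, w6:0→1, w4:1→0, w5:0→1
  Δ3: w7:0→1
  (3Δ to stable)
t=3 Δ0: w8=1 w1=1 w3=0 w6=1 w2=1 w4=0 w7=1 w5=1 clk=1
  Δ1: clk:1→0
  (1Δ to stable)
t=4 Δ0: w8=1 w1=1 w3=0 w6=1 w2=1 w4=0 w7=1 w5=1 clk=0
  Δ1: clk:0→1
  Δ2: w3:0→1, w6:1→0, w5:1→0
  Δ3: w8:1→0
  Δ4: w2:1→0
  Δ5: w7:1→0
  Δ6: w1:1→0
  (6Δ to stable)
t=5 Δ0: w8=0 w1=0 w3=1 w6=0 w2=0 w4=0 w7=0 w5=0 clk=1
  Δ1: clk:1→0
  (1Δ to stable)
t=6 Δ0: w8=0 w1=0 w3=1 w6=0 w2=0 w4=0 w7=0 w5=0 clk=0
  Δ1: clk:0→1
  Δ2: w3:1→0
  (2Δ to stable)

1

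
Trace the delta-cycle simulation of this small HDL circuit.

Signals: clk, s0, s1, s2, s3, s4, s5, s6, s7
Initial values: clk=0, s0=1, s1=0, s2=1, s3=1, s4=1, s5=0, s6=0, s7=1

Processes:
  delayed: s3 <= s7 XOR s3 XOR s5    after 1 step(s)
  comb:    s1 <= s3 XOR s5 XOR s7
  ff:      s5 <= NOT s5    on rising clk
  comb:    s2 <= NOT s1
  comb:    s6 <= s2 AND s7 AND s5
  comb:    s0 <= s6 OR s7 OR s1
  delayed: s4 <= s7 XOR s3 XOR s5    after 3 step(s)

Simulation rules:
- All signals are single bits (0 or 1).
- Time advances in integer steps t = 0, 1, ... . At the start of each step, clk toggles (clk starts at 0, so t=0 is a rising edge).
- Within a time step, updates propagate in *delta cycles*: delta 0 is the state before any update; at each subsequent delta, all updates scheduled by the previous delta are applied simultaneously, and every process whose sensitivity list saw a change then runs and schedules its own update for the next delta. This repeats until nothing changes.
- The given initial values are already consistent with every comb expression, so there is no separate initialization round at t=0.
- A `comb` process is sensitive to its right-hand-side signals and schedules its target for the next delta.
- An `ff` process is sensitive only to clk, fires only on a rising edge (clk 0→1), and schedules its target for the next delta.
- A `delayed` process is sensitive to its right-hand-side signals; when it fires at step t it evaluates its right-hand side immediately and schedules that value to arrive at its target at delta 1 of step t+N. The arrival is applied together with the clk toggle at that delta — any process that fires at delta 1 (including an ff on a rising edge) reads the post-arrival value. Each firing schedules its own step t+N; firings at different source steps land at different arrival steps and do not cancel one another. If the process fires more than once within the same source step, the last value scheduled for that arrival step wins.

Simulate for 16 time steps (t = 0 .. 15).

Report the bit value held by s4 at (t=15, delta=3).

[bits: s4,s3,s2,s5,clk,s7,s6,s1,s0]
t=0: Δ0=111001001 Δ1=111011001 Δ2=111111001 Δ3=111111111 Δ4=110111111 Δ5=110111011 | 5Δ
t=1: Δ0=110111011 Δ1=110101011 | 1Δ
t=2: Δ0=110101011 Δ1=110111011 Δ2=110011011 Δ3=110011001 Δ4=111011001 | 4Δ
t=3: Δ0=111011001 Δ1=101001001 Δ2=101001011 Δ3=100001011 | 3Δ
t=4: Δ0=100001011 Δ1=110011011 Δ2=110111001 Δ3=111111011 Δ4=110111111 Δ5=110111011 | 5Δ
t=5: Δ0=110111011 Δ1=010101011 | 1Δ
t=6: Δ0=010101011 Δ1=110111011 Δ2=110011011 Δ3=110011001 Δ4=111011001 | 4Δ
t=7: Δ0=111011001 Δ1=101001001 Δ2=101001011 Δ3=100001011 | 3Δ
t=8: Δ0=100001011 Δ1=110011011 Δ2=110111001 Δ3=111111011 Δ4=110111111 Δ5=110111011 | 5Δ
t=9: Δ0=110111011 Δ1=010101011 | 1Δ
t=10: Δ0=010101011 Δ1=110111011 Δ2=110011011 Δ3=110011001 Δ4=111011001 | 4Δ
t=11: Δ0=111011001 Δ1=101001001 Δ2=101001011 Δ3=100001011 | 3Δ
t=12: Δ0=100001011 Δ1=110011011 Δ2=110111001 Δ3=111111011 Δ4=110111111 Δ5=110111011 | 5Δ
t=13: Δ0=110111011 Δ1=010101011 | 1Δ
t=14: Δ0=010101011 Δ1=110111011 Δ2=110011011 Δ3=110011001 Δ4=111011001 | 4Δ
t=15: Δ0=111011001 Δ1=101001001 Δ2=101001011 Δ3=100001011 | 3Δ

1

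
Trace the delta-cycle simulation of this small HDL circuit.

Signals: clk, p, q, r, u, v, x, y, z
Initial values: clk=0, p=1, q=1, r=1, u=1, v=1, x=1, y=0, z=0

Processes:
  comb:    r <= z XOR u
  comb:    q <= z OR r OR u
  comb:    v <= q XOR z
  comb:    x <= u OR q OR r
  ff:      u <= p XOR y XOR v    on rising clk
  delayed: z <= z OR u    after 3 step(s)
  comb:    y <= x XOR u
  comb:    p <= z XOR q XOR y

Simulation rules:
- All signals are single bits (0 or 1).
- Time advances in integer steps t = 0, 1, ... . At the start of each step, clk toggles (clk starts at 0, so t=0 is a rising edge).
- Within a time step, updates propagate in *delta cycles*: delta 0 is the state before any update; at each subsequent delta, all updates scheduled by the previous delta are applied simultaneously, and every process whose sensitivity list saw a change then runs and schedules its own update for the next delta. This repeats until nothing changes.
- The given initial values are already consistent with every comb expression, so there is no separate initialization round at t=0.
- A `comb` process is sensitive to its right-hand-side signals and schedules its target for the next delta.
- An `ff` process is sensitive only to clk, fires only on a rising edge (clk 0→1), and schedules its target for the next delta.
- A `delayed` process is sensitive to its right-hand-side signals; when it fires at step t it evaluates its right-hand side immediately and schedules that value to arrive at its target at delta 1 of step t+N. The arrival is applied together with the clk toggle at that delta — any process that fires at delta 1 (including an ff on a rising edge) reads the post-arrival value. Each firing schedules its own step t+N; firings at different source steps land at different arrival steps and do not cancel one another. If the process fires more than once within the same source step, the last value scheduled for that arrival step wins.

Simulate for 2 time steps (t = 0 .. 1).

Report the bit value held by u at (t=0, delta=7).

0

t=0 Δ0: y=0 r=1 v=1 clk=0 x=1 p=1 q=1 u=1 z=0
  Δ1: clk:0→1
  Δ2: u:1→0
  Δ3: y:0→1, r:1→0
  Δ4: p:1→0, q:1→0
  Δ5: v:1→0, x:1→0, p:0→1
  Δ6: y:1→0
  Δ7: p:1→0
  (7Δ to stable)
t=1 Δ0: y=0 r=0 v=0 clk=1 x=0 p=0 q=0 u=0 z=0
  Δ1: clk:1→0
  (1Δ to stable)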